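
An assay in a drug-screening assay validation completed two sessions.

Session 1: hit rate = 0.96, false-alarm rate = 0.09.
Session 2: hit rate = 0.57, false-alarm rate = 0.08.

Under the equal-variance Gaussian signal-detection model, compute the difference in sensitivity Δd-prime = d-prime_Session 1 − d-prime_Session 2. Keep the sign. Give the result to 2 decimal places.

Δd-prime = 1.51

Session 1: z(0.96) = 1.751, z(0.09) = -1.341, d' = 3.092
Session 2: z(0.57) = 0.176, z(0.08) = -1.405, d' = 1.581
Δd' = d'_Session 1 − d'_Session 2 = 3.092 − 1.581 = 1.511
Session 1 has the higher sensitivity.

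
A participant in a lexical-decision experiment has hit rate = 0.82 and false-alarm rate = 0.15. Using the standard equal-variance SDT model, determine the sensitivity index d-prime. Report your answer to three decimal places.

d-prime = 1.952

Φ⁻¹(H) = Φ⁻¹(0.82) = 0.9154
Φ⁻¹(FA) = Φ⁻¹(0.15) = -1.0364
d' = z(H) − z(FA) = 0.9154 − (-1.0364) = 1.9518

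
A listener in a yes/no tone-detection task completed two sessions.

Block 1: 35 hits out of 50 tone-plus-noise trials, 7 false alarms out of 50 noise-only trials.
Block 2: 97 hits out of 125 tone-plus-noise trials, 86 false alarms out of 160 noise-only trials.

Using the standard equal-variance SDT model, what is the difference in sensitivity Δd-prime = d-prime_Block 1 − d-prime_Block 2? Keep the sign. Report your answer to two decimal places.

Δd-prime = 0.94

Block 1: z(0.7000) = 0.524, z(0.1400) = -1.080, d' = 1.604
Block 2: z(0.7760) = 0.759, z(0.5375) = 0.094, d' = 0.665
Δd' = d'_Block 1 − d'_Block 2 = 1.604 − 0.665 = 0.939
Block 1 has the higher sensitivity.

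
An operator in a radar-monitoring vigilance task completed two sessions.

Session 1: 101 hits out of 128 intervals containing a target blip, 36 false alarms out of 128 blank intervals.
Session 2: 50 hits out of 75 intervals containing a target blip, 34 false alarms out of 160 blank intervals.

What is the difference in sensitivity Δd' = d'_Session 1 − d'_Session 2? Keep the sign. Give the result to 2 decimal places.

Session 1: z(0.7891) = 0.803, z(0.2812) = -0.579, d' = 1.382
Session 2: z(0.6667) = 0.431, z(0.2125) = -0.798, d' = 1.229
Δd' = d'_Session 1 − d'_Session 2 = 1.382 − 1.229 = 0.153
Session 1 has the higher sensitivity.

Δd' = 0.15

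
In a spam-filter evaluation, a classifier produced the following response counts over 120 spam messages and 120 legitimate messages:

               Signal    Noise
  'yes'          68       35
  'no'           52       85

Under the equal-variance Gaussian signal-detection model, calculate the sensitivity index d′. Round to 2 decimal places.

H = 68/120 = 0.5667
FA = 35/120 = 0.2917
Φ⁻¹(H) = Φ⁻¹(0.5667) = 0.168
Φ⁻¹(FA) = Φ⁻¹(0.2917) = -0.548
d' = z(H) − z(FA) = 0.168 − (-0.548) = 0.716

d′ = 0.72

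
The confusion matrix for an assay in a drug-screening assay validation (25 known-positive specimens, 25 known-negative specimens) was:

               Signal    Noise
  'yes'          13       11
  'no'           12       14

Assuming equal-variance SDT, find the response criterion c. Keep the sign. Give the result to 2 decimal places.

H = 13/25 = 0.5200
FA = 11/25 = 0.4400
Φ⁻¹(H) = Φ⁻¹(0.5200) = 0.050
Φ⁻¹(FA) = Φ⁻¹(0.4400) = -0.151
c = −½·[z(H) + z(FA)] = −0.5 × (0.050 + (-0.151)) = 0.0505
c > 0: the assay has a conservative response bias.

c = 0.05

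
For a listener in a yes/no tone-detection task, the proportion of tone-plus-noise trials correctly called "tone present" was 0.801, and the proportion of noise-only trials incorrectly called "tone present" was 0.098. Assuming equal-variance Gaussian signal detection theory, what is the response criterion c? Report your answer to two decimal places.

z(H) = z(0.801) = 0.845
z(FA) = z(0.098) = -1.293
c = −½·[z(H) + z(FA)] = −0.5 × (0.845 + (-1.293)) = 0.224
c > 0: the listener has a conservative response bias.

c = 0.22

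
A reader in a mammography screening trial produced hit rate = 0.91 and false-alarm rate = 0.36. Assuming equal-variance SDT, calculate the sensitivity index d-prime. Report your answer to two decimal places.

d-prime = 1.70

z(H) = z(0.91) = 1.3408
z(FA) = z(0.36) = -0.3585
d' = z(H) − z(FA) = 1.3408 − (-0.3585) = 1.6993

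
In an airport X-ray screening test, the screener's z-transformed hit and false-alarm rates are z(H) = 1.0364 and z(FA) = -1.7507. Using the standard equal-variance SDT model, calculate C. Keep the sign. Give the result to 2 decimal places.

c = −½·[z(H) + z(FA)] = −½·(1.0364 + (-1.7507)) = 0.35715

C = 0.36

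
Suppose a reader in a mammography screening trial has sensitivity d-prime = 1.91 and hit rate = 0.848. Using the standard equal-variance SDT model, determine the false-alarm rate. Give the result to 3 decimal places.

z(hit rate) = z(0.848) = 1.0279
z(FA) = z(H) − d' = 1.0279 − 1.91 = -0.8821
false-alarm rate = Φ(-0.8821) = 0.1889

false-alarm rate = 0.189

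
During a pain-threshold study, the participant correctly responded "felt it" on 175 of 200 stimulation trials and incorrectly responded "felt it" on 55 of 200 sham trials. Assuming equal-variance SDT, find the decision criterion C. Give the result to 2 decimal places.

C = -0.28

H = 175/200 = 0.8750
FA = 55/200 = 0.2750
z(0.8750) = 1.150, z(0.2750) = -0.598
c = −½·[z(H) + z(FA)] = −0.5 × (1.150 + (-0.598)) = -0.276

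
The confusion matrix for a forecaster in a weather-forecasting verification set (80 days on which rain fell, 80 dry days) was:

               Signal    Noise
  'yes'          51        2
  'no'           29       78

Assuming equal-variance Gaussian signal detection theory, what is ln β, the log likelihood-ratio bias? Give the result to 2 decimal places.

H = 51/80 = 0.6375
FA = 2/80 = 0.0250
Φ⁻¹(H) = 0.352
Φ⁻¹(FA) = -1.960
ln β = −½·[z(H)² − z(FA)²] = −0.5 × (0.124 − 3.842) = 1.859

ln β = 1.86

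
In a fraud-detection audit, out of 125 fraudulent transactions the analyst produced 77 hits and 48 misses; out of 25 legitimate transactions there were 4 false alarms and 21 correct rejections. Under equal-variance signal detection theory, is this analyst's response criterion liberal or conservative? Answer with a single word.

z(H) = 0.295, z(FA) = -0.994
c = −½·(z(H) + z(FA)) = 0.3495
c > 0 → conservative criterion (biased toward responding “no”).

conservative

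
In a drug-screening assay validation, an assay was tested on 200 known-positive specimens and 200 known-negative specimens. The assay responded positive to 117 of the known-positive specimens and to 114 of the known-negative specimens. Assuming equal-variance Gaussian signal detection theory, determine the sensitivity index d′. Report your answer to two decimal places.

H = 117/200 = 0.5850
FA = 114/200 = 0.5700
z(H) = z(0.5850) = 0.215
z(FA) = z(0.5700) = 0.176
d' = z(H) − z(FA) = 0.215 − 0.176 = 0.039

d′ = 0.04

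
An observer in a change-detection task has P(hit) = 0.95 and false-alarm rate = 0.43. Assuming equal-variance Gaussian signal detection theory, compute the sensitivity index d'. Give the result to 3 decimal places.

z(0.95) = 1.6449, z(0.43) = -0.1764
d' = z(H) − z(FA) = 1.6449 − (-0.1764) = 1.8213

d' = 1.821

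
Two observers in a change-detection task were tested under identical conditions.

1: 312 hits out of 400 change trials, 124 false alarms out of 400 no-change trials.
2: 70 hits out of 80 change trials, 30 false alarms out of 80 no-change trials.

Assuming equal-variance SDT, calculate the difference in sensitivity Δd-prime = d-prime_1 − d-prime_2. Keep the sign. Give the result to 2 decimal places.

Δd-prime = -0.20

1: z(0.7800) = 0.772, z(0.3100) = -0.496, d' = 1.268
2: z(0.8750) = 1.150, z(0.3750) = -0.319, d' = 1.469
Δd' = d'_1 − d'_2 = 1.268 − 1.469 = -0.201
2 has the higher sensitivity.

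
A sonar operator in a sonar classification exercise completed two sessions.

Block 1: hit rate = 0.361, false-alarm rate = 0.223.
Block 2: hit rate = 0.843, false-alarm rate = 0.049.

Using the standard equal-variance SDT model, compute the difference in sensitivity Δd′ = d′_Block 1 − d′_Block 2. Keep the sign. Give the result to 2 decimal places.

Block 1: z(0.361) = -0.356, z(0.223) = -0.762, d' = 0.406
Block 2: z(0.843) = 1.007, z(0.049) = -1.655, d' = 2.662
Δd' = d'_Block 1 − d'_Block 2 = 0.406 − 2.662 = -2.256
Block 2 has the higher sensitivity.

Δd′ = -2.26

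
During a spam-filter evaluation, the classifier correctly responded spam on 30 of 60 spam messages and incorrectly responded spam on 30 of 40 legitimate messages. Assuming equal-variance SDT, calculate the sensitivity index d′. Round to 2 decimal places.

d′ = -0.67

H = 30/60 = 0.5000
FA = 30/40 = 0.7500
Φ⁻¹(H) = Φ⁻¹(0.5000) = 0.000
Φ⁻¹(FA) = Φ⁻¹(0.7500) = 0.674
d' = z(H) − z(FA) = 0.000 − 0.674 = -0.674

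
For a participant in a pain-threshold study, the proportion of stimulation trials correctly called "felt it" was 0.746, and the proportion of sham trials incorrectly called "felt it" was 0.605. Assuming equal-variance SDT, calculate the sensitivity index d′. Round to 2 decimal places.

d′ = 0.40

z(H) = z(0.746) = 0.662
z(FA) = z(0.605) = 0.266
d' = z(H) − z(FA) = 0.662 − 0.266 = 0.396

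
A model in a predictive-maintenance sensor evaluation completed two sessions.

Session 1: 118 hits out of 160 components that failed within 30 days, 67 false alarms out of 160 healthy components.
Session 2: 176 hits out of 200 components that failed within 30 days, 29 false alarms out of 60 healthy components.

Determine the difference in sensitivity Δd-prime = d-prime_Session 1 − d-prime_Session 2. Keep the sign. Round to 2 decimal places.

Δd-prime = -0.38

Session 1: z(0.7375) = 0.636, z(0.4188) = -0.205, d' = 0.841
Session 2: z(0.8800) = 1.175, z(0.4833) = -0.042, d' = 1.217
Δd' = d'_Session 1 − d'_Session 2 = 0.841 − 1.217 = -0.376
Session 2 has the higher sensitivity.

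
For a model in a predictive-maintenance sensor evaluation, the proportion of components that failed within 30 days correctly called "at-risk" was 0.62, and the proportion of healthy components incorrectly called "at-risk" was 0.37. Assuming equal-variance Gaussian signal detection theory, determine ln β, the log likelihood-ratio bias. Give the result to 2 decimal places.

ln β = 0.01

z(0.62) = 0.305, z(0.37) = -0.332
ln β = −½·[z(H)² − z(FA)²] = −0.5 × (0.093 − 0.110) = 0.0085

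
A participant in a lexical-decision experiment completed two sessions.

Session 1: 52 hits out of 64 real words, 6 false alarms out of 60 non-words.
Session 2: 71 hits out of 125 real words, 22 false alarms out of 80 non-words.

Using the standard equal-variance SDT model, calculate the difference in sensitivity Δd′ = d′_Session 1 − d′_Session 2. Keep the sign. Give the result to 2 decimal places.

Session 1: z(0.8125) = 0.887, z(0.1000) = -1.282, d' = 2.169
Session 2: z(0.5680) = 0.171, z(0.2750) = -0.598, d' = 0.769
Δd' = d'_Session 1 − d'_Session 2 = 2.169 − 0.769 = 1.400
Session 1 has the higher sensitivity.

Δd′ = 1.40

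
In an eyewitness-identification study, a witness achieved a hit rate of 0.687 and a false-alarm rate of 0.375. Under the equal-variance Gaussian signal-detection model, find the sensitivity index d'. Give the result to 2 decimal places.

z(0.687) = 0.487, z(0.375) = -0.319
d' = z(H) − z(FA) = 0.487 − (-0.319) = 0.806

d' = 0.81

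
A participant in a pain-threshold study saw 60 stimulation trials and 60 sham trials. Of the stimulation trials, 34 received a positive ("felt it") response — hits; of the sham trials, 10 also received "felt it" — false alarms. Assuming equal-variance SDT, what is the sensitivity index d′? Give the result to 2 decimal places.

d′ = 1.14

H = 34/60 = 0.5667
FA = 10/60 = 0.1667
Φ⁻¹(0.5667) = 0.168, Φ⁻¹(0.1667) = -0.967
d' = z(H) − z(FA) = 0.168 − (-0.967) = 1.135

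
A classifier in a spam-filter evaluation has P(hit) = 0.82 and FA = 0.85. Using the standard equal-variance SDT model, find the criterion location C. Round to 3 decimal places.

z(H) = 0.9154
z(FA) = 1.0364
c = −½·[z(H) + z(FA)] = −0.5 × (0.9154 + 1.0364) = -0.9759

C = -0.976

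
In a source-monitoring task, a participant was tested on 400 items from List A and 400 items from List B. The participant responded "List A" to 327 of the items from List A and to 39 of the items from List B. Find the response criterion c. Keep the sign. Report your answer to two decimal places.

c = 0.20

H = 327/400 = 0.8175
FA = 39/400 = 0.0975
z(0.8175) = 0.906, z(0.0975) = -1.296
c = −½·[z(H) + z(FA)] = −0.5 × (0.906 + (-1.296)) = 0.195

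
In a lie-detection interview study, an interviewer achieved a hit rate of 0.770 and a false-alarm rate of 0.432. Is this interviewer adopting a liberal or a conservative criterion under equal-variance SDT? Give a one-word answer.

z(H) = 0.739, z(FA) = -0.171
c = −½·(z(H) + z(FA)) = -0.284
c < 0 → liberal criterion (biased toward responding “yes”).

liberal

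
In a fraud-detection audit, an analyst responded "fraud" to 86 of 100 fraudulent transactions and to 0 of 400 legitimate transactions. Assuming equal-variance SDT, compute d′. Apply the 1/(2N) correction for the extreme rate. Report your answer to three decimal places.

The false-alarm rate is 0/400 = 0, so apply the 1/(2N) correction: FA → 1/(2·400) = 0.00125.
z(H) = z(0.86000) = 1.0803
z(FA) = z(0.00125) = -3.0233
d' = 1.0803 − (-3.0233) = 4.1036

d′ = 4.104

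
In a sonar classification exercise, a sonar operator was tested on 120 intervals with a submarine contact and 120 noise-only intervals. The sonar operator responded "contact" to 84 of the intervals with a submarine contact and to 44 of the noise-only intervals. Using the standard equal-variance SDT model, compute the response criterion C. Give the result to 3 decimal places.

C = -0.092

H = 84/120 = 0.7000
FA = 44/120 = 0.3667
z(H) = z(0.7000) = 0.5244
z(FA) = z(0.3667) = -0.3406
c = −½·[z(H) + z(FA)] = −0.5 × (0.5244 + (-0.3406)) = -0.0919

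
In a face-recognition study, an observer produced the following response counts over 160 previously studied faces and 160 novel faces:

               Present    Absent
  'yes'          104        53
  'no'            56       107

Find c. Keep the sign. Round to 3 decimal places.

c = 0.026

H = 104/160 = 0.6500
FA = 53/160 = 0.3312
z(H) = 0.3853
z(FA) = -0.4366
c = −½·[z(H) + z(FA)] = −0.5 × (0.3853 + (-0.4366)) = 0.02565
c > 0: the observer has a conservative response bias.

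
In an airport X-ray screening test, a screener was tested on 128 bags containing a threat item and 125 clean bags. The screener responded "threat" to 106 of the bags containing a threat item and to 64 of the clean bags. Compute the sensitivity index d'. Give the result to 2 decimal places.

H = 106/128 = 0.8281
FA = 64/125 = 0.5120
z(0.8281) = 0.947, z(0.5120) = 0.030
d' = z(H) − z(FA) = 0.947 − 0.030 = 0.917

d' = 0.92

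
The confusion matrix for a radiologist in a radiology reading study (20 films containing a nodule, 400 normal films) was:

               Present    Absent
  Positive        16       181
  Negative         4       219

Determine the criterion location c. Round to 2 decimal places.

c = -0.36

H = 16/20 = 0.8000
FA = 181/400 = 0.4525
Φ⁻¹(H) = Φ⁻¹(0.8000) = 0.842
Φ⁻¹(FA) = Φ⁻¹(0.4525) = -0.119
c = −½·[z(H) + z(FA)] = −0.5 × (0.842 + (-0.119)) = -0.3615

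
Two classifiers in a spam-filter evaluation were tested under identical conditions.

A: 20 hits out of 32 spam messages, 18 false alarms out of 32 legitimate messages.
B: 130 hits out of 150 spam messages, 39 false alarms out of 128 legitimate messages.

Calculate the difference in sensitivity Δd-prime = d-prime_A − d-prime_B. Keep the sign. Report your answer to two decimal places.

Δd-prime = -1.46

A: z(0.6250) = 0.319, z(0.5625) = 0.157, d' = 0.162
B: z(0.8667) = 1.111, z(0.3047) = -0.511, d' = 1.622
Δd' = d'_A − d'_B = 0.162 − 1.622 = -1.460
B has the higher sensitivity.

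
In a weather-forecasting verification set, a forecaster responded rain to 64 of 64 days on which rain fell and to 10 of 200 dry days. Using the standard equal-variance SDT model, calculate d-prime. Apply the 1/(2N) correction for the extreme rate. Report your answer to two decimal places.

d-prime = 4.06

The hit rate is 64/64 = 1, so apply the 1/(2N) correction: H → 1 − 1/(2·64) = 0.99219.
z(H) = z(0.99219) = 2.418
z(FA) = z(0.05000) = -1.645
d' = 2.418 − (-1.645) = 4.063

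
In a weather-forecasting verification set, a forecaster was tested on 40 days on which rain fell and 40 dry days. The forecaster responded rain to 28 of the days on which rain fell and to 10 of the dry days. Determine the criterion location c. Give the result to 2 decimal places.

c = 0.08

H = 28/40 = 0.7000
FA = 10/40 = 0.2500
Φ⁻¹(H) = Φ⁻¹(0.7000) = 0.524
Φ⁻¹(FA) = Φ⁻¹(0.2500) = -0.674
c = −½·[z(H) + z(FA)] = −0.5 × (0.524 + (-0.674)) = 0.075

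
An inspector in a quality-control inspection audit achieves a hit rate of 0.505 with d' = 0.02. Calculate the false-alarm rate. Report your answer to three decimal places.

z(hit rate) = z(0.505) = 0.0125
z(FA) = z(H) − d' = 0.0125 − 0.02 = -0.0075
false-alarm rate = Φ(-0.0075) = 0.4970

false-alarm rate = 0.497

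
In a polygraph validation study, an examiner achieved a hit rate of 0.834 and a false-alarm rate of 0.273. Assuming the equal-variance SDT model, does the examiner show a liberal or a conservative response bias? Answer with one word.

z(H) = 0.970, z(FA) = -0.604
c = −½·(z(H) + z(FA)) = -0.183
c < 0 → liberal criterion (biased toward responding “yes”).

liberal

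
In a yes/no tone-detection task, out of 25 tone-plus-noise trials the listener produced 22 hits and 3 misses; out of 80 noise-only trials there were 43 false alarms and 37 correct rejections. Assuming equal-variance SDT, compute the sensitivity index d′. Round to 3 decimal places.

d′ = 1.081

H = 22/25 = 0.8800
FA = 43/80 = 0.5375
z(H) = z(0.8800) = 1.1750
z(FA) = z(0.5375) = 0.0941
d' = z(H) − z(FA) = 1.1750 − 0.0941 = 1.0809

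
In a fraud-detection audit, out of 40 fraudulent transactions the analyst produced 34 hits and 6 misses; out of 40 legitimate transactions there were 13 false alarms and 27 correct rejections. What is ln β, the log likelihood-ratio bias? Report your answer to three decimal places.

H = 34/40 = 0.8500
FA = 13/40 = 0.3250
Φ⁻¹(0.8500) = 1.0364, Φ⁻¹(0.3250) = -0.4538
ln β = −½·[z(H)² − z(FA)²] = −0.5 × (1.0741 − 0.2059) = -0.4341

ln β = -0.434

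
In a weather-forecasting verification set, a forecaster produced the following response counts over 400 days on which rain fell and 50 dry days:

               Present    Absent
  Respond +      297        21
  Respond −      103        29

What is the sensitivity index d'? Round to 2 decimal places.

d' = 0.85

H = 297/400 = 0.7425
FA = 21/50 = 0.4200
z(H) = 0.651
z(FA) = -0.202
d' = z(H) − z(FA) = 0.651 − (-0.202) = 0.853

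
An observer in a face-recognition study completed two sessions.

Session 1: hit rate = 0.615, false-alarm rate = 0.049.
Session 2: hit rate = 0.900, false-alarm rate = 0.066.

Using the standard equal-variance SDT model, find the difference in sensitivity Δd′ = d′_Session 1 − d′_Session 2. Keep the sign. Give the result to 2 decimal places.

Δd′ = -0.84

Session 1: z(0.615) = 0.292, z(0.049) = -1.655, d' = 1.947
Session 2: z(0.900) = 1.282, z(0.066) = -1.506, d' = 2.788
Δd' = d'_Session 1 − d'_Session 2 = 1.947 − 2.788 = -0.841
Session 2 has the higher sensitivity.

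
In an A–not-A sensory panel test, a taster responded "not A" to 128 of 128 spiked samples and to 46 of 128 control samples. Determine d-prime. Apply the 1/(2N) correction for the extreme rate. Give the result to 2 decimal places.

The hit rate is 128/128 = 1, so apply the 1/(2N) correction: H → 1 − 1/(2·128) = 0.99609.
z(H) = z(0.99609) = 2.660
z(FA) = z(0.35938) = -0.360
d' = 2.660 − (-0.360) = 3.020

d-prime = 3.02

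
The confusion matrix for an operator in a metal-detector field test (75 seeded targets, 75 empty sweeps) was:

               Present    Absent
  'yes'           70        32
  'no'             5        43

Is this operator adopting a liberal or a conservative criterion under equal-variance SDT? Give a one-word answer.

z(H) = 1.501, z(FA) = -0.185
c = −½·(z(H) + z(FA)) = -0.658
c < 0 → liberal criterion (biased toward responding “yes”).

liberal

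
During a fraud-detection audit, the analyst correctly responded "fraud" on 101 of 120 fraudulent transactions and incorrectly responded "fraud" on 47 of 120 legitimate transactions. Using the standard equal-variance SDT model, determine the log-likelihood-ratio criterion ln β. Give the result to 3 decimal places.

ln β = -0.464

H = 101/120 = 0.8417
FA = 47/120 = 0.3917
Φ⁻¹(0.8417) = 1.0015, Φ⁻¹(0.3917) = -0.2749
ln β = −½·[z(H)² − z(FA)²] = −0.5 × (1.0030 − 0.0756) = -0.4637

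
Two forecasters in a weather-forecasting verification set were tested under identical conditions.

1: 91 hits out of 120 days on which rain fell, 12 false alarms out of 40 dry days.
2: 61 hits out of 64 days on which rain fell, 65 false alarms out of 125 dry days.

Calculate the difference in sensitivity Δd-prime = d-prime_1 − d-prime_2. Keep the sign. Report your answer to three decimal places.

Δd-prime = -0.400

1: z(0.7583) = 0.7008, z(0.3000) = -0.5244, d' = 1.2252
2: z(0.9531) = 1.6757, z(0.5200) = 0.0502, d' = 1.6255
Δd' = d'_1 − d'_2 = 1.2252 − 1.6255 = -0.4003
2 has the higher sensitivity.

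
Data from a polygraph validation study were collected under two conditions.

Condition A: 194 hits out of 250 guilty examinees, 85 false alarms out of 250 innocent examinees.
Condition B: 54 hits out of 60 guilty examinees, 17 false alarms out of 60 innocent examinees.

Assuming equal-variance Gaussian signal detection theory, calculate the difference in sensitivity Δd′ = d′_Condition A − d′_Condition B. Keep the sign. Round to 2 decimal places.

Δd′ = -0.68

Condition A: z(0.7760) = 0.759, z(0.3400) = -0.412, d' = 1.171
Condition B: z(0.9000) = 1.282, z(0.2833) = -0.573, d' = 1.855
Δd' = d'_Condition A − d'_Condition B = 1.171 − 1.855 = -0.684
Condition B has the higher sensitivity.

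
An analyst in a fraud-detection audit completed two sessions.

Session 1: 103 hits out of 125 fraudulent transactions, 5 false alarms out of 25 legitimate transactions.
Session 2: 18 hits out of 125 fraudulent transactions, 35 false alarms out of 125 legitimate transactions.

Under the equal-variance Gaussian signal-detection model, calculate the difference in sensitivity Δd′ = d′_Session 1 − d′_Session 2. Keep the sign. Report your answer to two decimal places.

Session 1: z(0.8240) = 0.931, z(0.2000) = -0.842, d' = 1.773
Session 2: z(0.1440) = -1.063, z(0.2800) = -0.583, d' = -0.480
Δd' = d'_Session 1 − d'_Session 2 = 1.773 − (-0.480) = 2.253
Session 1 has the higher sensitivity.

Δd′ = 2.25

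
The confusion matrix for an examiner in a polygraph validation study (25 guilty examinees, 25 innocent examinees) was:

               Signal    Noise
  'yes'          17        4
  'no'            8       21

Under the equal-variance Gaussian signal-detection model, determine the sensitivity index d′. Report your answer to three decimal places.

H = 17/25 = 0.6800
FA = 4/25 = 0.1600
z(H) = 0.4677
z(FA) = -0.9945
d' = z(H) − z(FA) = 0.4677 − (-0.9945) = 1.4622

d′ = 1.462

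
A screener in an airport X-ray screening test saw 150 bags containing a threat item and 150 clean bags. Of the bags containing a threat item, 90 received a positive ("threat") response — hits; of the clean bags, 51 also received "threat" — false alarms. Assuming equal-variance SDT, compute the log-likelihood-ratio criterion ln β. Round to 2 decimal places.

H = 90/150 = 0.6000
FA = 51/150 = 0.3400
Φ⁻¹(H) = Φ⁻¹(0.6000) = 0.253
Φ⁻¹(FA) = Φ⁻¹(0.3400) = -0.412
ln β = −½·[z(H)² − z(FA)²] = −0.5 × (0.064 − 0.170) = 0.053

ln β = 0.05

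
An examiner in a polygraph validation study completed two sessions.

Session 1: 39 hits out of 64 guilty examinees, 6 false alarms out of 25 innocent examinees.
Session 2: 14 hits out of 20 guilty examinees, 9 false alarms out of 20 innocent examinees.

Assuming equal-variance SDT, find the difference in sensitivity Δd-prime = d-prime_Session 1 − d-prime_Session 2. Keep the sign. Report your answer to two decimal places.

Session 1: z(0.6094) = 0.278, z(0.2400) = -0.706, d' = 0.984
Session 2: z(0.7000) = 0.524, z(0.4500) = -0.126, d' = 0.650
Δd' = d'_Session 1 − d'_Session 2 = 0.984 − 0.650 = 0.334
Session 1 has the higher sensitivity.

Δd-prime = 0.33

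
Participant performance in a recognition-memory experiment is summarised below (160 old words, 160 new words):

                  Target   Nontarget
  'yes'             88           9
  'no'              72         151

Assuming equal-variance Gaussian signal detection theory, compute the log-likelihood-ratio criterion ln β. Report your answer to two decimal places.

ln β = 1.25

H = 88/160 = 0.5500
FA = 9/160 = 0.0563
z(0.5500) = 0.126, z(0.0563) = -1.587
ln β = −½·[z(H)² − z(FA)²] = −0.5 × (0.016 − 2.519) = 1.2515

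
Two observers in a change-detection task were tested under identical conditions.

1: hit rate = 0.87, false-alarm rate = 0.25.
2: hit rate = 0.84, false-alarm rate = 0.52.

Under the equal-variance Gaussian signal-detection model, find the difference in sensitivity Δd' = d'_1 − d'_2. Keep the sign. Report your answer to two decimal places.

1: z(0.87) = 1.126, z(0.25) = -0.674, d' = 1.800
2: z(0.84) = 0.994, z(0.52) = 0.050, d' = 0.944
Δd' = d'_1 − d'_2 = 1.800 − 0.944 = 0.856
1 has the higher sensitivity.

Δd' = 0.86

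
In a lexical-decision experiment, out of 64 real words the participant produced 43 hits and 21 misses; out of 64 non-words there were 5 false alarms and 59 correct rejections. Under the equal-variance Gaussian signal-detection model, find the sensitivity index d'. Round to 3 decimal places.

d' = 1.863

H = 43/64 = 0.6719
FA = 5/64 = 0.0781
z(0.6719) = 0.4452, z(0.0781) = -1.4180
d' = z(H) − z(FA) = 0.4452 − (-1.4180) = 1.8632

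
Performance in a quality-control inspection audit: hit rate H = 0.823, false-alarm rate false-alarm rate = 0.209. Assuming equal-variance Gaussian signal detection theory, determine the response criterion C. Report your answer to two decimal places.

C = -0.06

z(H) = 0.927
z(FA) = -0.810
c = −½·[z(H) + z(FA)] = −0.5 × (0.927 + (-0.810)) = -0.0585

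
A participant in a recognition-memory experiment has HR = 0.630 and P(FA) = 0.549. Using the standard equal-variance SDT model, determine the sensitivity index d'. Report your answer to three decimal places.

z(H) = z(0.630) = 0.3319
z(FA) = z(0.549) = 0.1231
d' = z(H) − z(FA) = 0.3319 − 0.1231 = 0.2088

d' = 0.209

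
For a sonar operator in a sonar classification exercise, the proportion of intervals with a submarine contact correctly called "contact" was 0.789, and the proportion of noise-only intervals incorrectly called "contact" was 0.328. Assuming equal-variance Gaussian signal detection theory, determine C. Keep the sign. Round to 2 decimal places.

Φ⁻¹(H) = Φ⁻¹(0.789) = 0.803
Φ⁻¹(FA) = Φ⁻¹(0.328) = -0.445
c = −½·[z(H) + z(FA)] = −0.5 × (0.803 + (-0.445)) = -0.179
c < 0: the sonar operator has a liberal response bias.

C = -0.18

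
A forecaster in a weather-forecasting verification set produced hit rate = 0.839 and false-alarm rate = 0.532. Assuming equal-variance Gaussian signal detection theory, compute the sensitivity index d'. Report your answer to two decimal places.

d' = 0.91

Φ⁻¹(0.839) = 0.9904, Φ⁻¹(0.532) = 0.0803
d' = z(H) − z(FA) = 0.9904 − 0.0803 = 0.9101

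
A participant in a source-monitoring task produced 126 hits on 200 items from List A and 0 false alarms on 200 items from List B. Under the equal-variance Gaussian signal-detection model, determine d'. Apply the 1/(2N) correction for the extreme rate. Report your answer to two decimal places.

The false-alarm rate is 0/200 = 0, so apply the 1/(2N) correction: FA → 1/(2·200) = 0.00250.
z(H) = z(0.63000) = 0.332
z(FA) = z(0.00250) = -2.807
d' = 0.332 − (-2.807) = 3.139

d' = 3.14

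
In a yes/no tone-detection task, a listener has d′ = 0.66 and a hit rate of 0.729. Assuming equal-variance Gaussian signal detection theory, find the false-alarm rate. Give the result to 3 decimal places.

false-alarm rate = 0.480

z(hit rate) = z(0.729) = 0.6098
z(FA) = z(H) − d' = 0.6098 − 0.66 = -0.0502
false-alarm rate = Φ(-0.0502) = 0.4800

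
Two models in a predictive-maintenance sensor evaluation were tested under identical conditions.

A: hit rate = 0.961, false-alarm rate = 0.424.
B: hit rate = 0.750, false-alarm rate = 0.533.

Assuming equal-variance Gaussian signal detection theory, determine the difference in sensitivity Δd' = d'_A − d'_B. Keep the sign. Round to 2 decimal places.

Δd' = 1.36

A: z(0.961) = 1.762, z(0.424) = -0.192, d' = 1.954
B: z(0.750) = 0.674, z(0.533) = 0.083, d' = 0.591
Δd' = d'_A − d'_B = 1.954 − 0.591 = 1.363
A has the higher sensitivity.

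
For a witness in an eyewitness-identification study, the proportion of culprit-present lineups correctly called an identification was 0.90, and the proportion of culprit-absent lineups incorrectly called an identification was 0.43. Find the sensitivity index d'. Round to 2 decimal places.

z(0.90) = 1.282, z(0.43) = -0.176
d' = z(H) − z(FA) = 1.282 − (-0.176) = 1.458

d' = 1.46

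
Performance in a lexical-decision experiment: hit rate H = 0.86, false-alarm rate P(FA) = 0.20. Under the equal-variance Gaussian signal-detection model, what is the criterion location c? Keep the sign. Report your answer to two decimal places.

Φ⁻¹(0.86) = 1.0803, Φ⁻¹(0.20) = -0.8416
c = −½·[z(H) + z(FA)] = −0.5 × (1.0803 + (-0.8416)) = -0.11935
c < 0: the participant has a liberal response bias.

c = -0.12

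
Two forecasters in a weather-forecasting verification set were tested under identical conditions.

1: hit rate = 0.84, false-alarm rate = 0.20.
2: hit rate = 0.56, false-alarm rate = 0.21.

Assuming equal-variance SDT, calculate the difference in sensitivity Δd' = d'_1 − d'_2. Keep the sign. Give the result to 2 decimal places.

Δd' = 0.88

1: z(0.84) = 0.994, z(0.20) = -0.842, d' = 1.836
2: z(0.56) = 0.151, z(0.21) = -0.806, d' = 0.957
Δd' = d'_1 − d'_2 = 1.836 − 0.957 = 0.879
1 has the higher sensitivity.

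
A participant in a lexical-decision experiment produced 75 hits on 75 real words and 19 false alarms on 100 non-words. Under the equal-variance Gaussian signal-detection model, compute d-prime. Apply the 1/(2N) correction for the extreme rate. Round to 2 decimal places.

The hit rate is 75/75 = 1, so apply the 1/(2N) correction: H → 1 − 1/(2·75) = 0.99333.
z(H) = z(0.99333) = 2.475
z(FA) = z(0.19000) = -0.878
d' = 2.475 − (-0.878) = 3.353

d-prime = 3.35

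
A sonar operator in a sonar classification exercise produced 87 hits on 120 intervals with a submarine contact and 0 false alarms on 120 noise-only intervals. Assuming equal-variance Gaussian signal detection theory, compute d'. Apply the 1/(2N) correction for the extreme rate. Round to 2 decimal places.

The false-alarm rate is 0/120 = 0, so apply the 1/(2N) correction: FA → 1/(2·120) = 0.00417.
z(H) = z(0.72500) = 0.598
z(FA) = z(0.00417) = -2.638
d' = 0.598 − (-2.638) = 3.236

d' = 3.24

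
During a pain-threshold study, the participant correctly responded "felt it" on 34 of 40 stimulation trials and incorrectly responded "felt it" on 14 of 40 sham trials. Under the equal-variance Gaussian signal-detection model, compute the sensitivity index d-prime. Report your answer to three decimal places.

d-prime = 1.422

H = 34/40 = 0.8500
FA = 14/40 = 0.3500
z(H) = z(0.8500) = 1.0364
z(FA) = z(0.3500) = -0.3853
d' = z(H) − z(FA) = 1.0364 − (-0.3853) = 1.4217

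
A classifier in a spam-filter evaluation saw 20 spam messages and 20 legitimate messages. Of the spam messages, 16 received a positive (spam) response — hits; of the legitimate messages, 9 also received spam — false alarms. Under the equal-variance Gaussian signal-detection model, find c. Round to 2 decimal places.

H = 16/20 = 0.8000
FA = 9/20 = 0.4500
z(H) = 0.842
z(FA) = -0.126
c = −½·[z(H) + z(FA)] = −0.5 × (0.842 + (-0.126)) = -0.358

c = -0.36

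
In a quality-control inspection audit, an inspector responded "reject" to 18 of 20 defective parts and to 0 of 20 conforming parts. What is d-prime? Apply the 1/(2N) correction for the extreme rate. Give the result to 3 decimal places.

The false-alarm rate is 0/20 = 0, so apply the 1/(2N) correction: FA → 1/(2·20) = 0.02500.
z(H) = z(0.90000) = 1.2816
z(FA) = z(0.02500) = -1.9600
d' = 1.2816 − (-1.9600) = 3.2416

d-prime = 3.242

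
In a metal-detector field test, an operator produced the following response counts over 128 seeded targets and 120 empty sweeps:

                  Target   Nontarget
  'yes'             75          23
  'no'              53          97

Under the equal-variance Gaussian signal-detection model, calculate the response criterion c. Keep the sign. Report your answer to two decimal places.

H = 75/128 = 0.5859
FA = 23/120 = 0.1917
z(H) = z(0.5859) = 0.2170
z(FA) = z(0.1917) = -0.8716
c = −½·[z(H) + z(FA)] = −0.5 × (0.2170 + (-0.8716)) = 0.3273
c > 0: the operator has a conservative response bias.

c = 0.33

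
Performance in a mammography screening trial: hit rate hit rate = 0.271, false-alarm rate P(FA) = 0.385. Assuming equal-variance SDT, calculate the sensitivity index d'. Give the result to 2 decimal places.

d' = -0.32

z(H) = -0.6098
z(FA) = -0.2924
d' = z(H) − z(FA) = -0.6098 − (-0.2924) = -0.3174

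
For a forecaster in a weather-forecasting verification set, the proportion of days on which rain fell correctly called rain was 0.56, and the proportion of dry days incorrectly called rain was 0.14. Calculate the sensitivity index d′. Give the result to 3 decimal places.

z(0.56) = 0.1510, z(0.14) = -1.0803
d' = z(H) − z(FA) = 0.1510 − (-1.0803) = 1.2313

d′ = 1.231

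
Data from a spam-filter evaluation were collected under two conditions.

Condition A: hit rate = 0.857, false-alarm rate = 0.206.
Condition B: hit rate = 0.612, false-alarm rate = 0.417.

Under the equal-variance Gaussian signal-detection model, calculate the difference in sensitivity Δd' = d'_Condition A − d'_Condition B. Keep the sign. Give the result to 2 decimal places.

Δd' = 1.39

Condition A: z(0.857) = 1.067, z(0.206) = -0.820, d' = 1.887
Condition B: z(0.612) = 0.285, z(0.417) = -0.210, d' = 0.495
Δd' = d'_Condition A − d'_Condition B = 1.887 − 0.495 = 1.392
Condition A has the higher sensitivity.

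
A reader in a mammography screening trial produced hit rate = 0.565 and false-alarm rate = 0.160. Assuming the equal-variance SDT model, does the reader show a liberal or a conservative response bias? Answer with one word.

conservative

z(H) = 0.164, z(FA) = -0.994
c = −½·(z(H) + z(FA)) = 0.415
c > 0 → conservative criterion (biased toward responding “no”).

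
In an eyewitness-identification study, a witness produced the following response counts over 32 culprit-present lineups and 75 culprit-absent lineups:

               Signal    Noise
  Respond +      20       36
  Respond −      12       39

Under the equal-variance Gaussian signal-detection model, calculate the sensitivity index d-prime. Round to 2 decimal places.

H = 20/32 = 0.6250
FA = 36/75 = 0.4800
z(0.6250) = 0.319, z(0.4800) = -0.050
d' = z(H) − z(FA) = 0.319 − (-0.050) = 0.369

d-prime = 0.37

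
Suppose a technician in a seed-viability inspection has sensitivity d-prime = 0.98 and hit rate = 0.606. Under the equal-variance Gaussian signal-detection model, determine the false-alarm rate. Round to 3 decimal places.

z(hit rate) = z(0.606) = 0.2689
z(FA) = z(H) − d' = 0.2689 − 0.98 = -0.7111
false-alarm rate = Φ(-0.7111) = 0.2385

false-alarm rate = 0.239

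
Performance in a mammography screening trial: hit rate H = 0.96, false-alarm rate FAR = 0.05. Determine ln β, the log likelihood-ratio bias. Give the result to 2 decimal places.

z(0.96) = 1.751, z(0.05) = -1.645
ln β = −½·[z(H)² − z(FA)²] = −0.5 × (3.066 − 2.706) = -0.180

ln β = -0.18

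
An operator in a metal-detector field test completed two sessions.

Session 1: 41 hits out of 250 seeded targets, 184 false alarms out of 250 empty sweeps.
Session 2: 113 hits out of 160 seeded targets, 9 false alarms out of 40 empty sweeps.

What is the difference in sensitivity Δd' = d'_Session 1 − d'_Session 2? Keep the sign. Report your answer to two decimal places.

Δd' = -2.91

Session 1: z(0.1640) = -0.978, z(0.7360) = 0.631, d' = -1.609
Session 2: z(0.7063) = 0.543, z(0.2250) = -0.755, d' = 1.298
Δd' = d'_Session 1 − d'_Session 2 = -1.609 − 1.298 = -2.907
Session 2 has the higher sensitivity.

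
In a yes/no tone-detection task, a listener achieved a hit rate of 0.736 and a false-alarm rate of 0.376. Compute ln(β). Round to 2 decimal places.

Φ⁻¹(H) = Φ⁻¹(0.736) = 0.631
Φ⁻¹(FA) = Φ⁻¹(0.376) = -0.316
ln β = −½·[z(H)² − z(FA)²] = −0.5 × (0.398 − 0.100) = -0.149

ln β = -0.15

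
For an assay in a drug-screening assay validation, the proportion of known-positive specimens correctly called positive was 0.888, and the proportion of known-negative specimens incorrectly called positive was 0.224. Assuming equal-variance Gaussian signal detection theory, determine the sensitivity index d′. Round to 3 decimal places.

z(H) = z(0.888) = 1.2160
z(FA) = z(0.224) = -0.7588
d' = z(H) − z(FA) = 1.2160 − (-0.7588) = 1.9748

d′ = 1.975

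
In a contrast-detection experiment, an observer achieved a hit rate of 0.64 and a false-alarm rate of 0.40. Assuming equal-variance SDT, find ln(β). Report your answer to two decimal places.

z(0.64) = 0.358, z(0.40) = -0.253
ln β = −½·[z(H)² − z(FA)²] = −0.5 × (0.128 − 0.064) = -0.032

ln β = -0.03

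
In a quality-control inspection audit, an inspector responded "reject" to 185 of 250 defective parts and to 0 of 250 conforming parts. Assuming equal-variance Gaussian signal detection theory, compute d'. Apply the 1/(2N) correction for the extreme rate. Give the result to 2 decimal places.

The false-alarm rate is 0/250 = 0, so apply the 1/(2N) correction: FA → 1/(2·250) = 0.00200.
z(H) = z(0.74000) = 0.643
z(FA) = z(0.00200) = -2.878
d' = 0.643 − (-2.878) = 3.521

d' = 3.52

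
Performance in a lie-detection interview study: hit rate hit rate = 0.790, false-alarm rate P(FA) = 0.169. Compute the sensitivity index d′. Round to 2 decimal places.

d′ = 1.76

Φ⁻¹(H) = Φ⁻¹(0.790) = 0.8064
Φ⁻¹(FA) = Φ⁻¹(0.169) = -0.9581
d' = z(H) − z(FA) = 0.8064 − (-0.9581) = 1.7645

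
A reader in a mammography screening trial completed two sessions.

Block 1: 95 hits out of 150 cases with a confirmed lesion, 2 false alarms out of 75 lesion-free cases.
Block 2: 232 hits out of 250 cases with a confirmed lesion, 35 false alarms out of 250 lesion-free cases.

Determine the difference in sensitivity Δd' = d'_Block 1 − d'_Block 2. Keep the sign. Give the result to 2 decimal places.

Block 1: z(0.6333) = 0.341, z(0.0267) = -1.932, d' = 2.273
Block 2: z(0.9280) = 1.461, z(0.1400) = -1.080, d' = 2.541
Δd' = d'_Block 1 − d'_Block 2 = 2.273 − 2.541 = -0.268
Block 2 has the higher sensitivity.

Δd' = -0.27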